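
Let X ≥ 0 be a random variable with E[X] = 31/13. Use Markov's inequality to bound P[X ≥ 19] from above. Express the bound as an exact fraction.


μ = E[X] = 31/13, a = 19.
Markov: P[X ≥ 19] ≤ μ/a = (31/13)/19 = 31/247.
Numerically: ≈ 0.12551.
(Since a = 19 > μ = 2.38462, the bound 31/247 is < 1 and informative.)

P[X ≥ 19] ≤ 31/247 ≈ 0.12551.


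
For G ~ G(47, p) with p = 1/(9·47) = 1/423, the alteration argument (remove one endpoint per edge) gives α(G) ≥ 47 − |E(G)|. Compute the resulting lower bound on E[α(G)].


E[|E(G)|] = C(47, 2)·p = 1081 · (1/423) = 23/9.
E[α(G)] ≥ n − E[|E(G)|] = 47 − 23/9 = 400/9.
Numerically: ≈ 44.444.
(This is only a lower bound; the true E[α(G)] may be larger.)

E[α(G)] ≥ 400/9 ≈ 44.444.


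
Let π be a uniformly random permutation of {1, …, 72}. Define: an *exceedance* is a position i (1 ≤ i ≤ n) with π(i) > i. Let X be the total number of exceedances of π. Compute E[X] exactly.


Write X = Σ_{i=1}^{72} X_i, where X_i = 1_{π(i) > i}.
For each fixed i, π(i) is uniform over {1, …, 72} (marginal of a uniform permutation), so P[π(i) > i] = (n − i)/n. Summing: Σ_{i=1}^{72} (n − i)/n = (0 + 1 + … + 71)/72 = 72(72 − 1)/(2·72) = (72 − 1)/2.
Hence E[X] = Σ_{i=1}^{72} (72 − i)/72 = 71/2 ≈ 35.50000.

E[X] = 71/2 = 35.50000.


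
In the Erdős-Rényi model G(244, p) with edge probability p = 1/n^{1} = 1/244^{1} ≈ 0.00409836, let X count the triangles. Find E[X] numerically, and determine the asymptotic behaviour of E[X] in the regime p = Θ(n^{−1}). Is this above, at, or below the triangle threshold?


Number of potential triangles: C(244, 3) = 2391444.
Each occurs with probability p³ ≈ (0.00409836)³ ≈ 6.88383609e-08.
By linearity: E[X] = C(244, 3)·p³ ≈ 2391444 · 6.88383609e-08 ≈ 0.164623.
Here α = 1, so p = 1/n is exactly at the triangle threshold p ~ 1/n. Asymptotically E[X] → c³/6 = 1³/6 = 1/6 ≈ 0.166667, a bounded constant. In this regime the triangle count is asymptotically Poisson(c³/6).

E[X] ≈ 0.164623; in regime p = Θ(1/n^{1}) E[X] stays bounded (at the triangle threshold p ~ 1/n).


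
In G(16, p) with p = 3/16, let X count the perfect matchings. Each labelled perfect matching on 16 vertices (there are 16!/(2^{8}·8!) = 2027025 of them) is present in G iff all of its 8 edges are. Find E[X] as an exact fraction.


K_16 has 16!/(2^{8}·8!) = 2027025 labelled perfect matchings.
For each such perfect matching H, let X_H = 1 if all 8 edges of H are present in G. Then P[X_H = 1] = p^{8} = (3/16)^{8} = 6561/4294967296.
By linearity of expectation: E[X] = Σ_H E[X_H] = 2027025 · p^{8} = 2027025 · 6561/4294967296 = 13299311025/4294967296.
Numerically: E[X] ≈ 3.1.

E[X] = 2027025 · (3/16)^{8} = 13299311025/4294967296 ≈ 3.1.


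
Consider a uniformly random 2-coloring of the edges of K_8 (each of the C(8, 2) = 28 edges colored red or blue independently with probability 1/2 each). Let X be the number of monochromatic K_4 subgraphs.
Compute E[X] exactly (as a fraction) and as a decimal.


Let X = Σ_S X_S over the C(8, 4) = 70 subsets S of size 4, where X_S = 1 if the K_4 on S is monochromatic.
For a fixed S, the K_4 on S has C(4, 2) = 6 edges. P[all 6 edges red] = (1/2)^6, and likewise for blue, so P[monochromatic] = 2·(1/2)^6 = 2^{1 − 6} = 1/32.
By linearity of expectation: E[X] = C(8, 4) · 2^{1 − 6} = 70 · 1/32 = 35/16.
Numerically: E[X] ≈ 2.188.

E[X] = C(8,4)·2^(1−C(4,2)) = 35/16 ≈ 2.188.


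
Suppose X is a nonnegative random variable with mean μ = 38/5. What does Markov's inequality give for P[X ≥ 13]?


μ = E[X] = 38/5, a = 13.
Markov: P[X ≥ 13] ≤ μ/a = (38/5)/13 = 38/65.
Numerically: ≈ 0.5846.
(Since a = 13 > μ = 7.6000, the bound 38/65 is < 1 and informative.)

P[X ≥ 13] ≤ 38/65 ≈ 0.5846.


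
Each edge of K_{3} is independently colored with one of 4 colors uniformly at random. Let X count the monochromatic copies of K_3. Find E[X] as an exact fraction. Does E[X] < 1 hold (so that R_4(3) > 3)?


E[X] = C(3, 3) · 4^{1 − 3} = 1 · 4^{−2} = 1/16.
As a reduced fraction: E[X] = 1/16 ≈ 0.062500.
Is E[X] < 1? YES.
Since E[X] < 1, there exists a 4-coloring of K_{3} with no monochromatic K_3; hence R_4(3) > 3.

E[X] = 1/16 ≈ 0.062500; E[X] < 1, so R_4(3) > 3.


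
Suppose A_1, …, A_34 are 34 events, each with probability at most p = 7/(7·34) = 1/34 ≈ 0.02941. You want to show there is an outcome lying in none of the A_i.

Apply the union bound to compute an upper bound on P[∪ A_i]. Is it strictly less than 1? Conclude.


Union bound: P[∪_{i=1}^{34} A_i] ≤ Σ_i P[A_i] ≤ 34·p = 34·(1/34) = 1.
Numerically: 1 ≈ 1.00000.
Is 1 < 1? NO.
Since the bound 1 is ≥ 1, the union bound is uninformative here; it does NOT by itself certify existence.

34·p = 1 ≈ 1.00000; existence NOT certified by the union bound.


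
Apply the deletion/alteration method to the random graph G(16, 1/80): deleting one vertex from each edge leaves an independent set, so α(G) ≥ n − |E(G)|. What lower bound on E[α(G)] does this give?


E[|E(G)|] = C(16, 2)·p = 120 · (1/80) = 3/2.
E[α(G)] ≥ n − E[|E(G)|] = 16 − 3/2 = 29/2.
Numerically: ≈ 14.500000.
(This is only a lower bound; the true E[α(G)] may be larger.)

E[α(G)] ≥ 29/2 ≈ 14.500000.


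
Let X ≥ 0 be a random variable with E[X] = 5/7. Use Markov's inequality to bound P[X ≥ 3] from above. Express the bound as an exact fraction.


μ = E[X] = 5/7, a = 3.
Markov: P[X ≥ 3] ≤ μ/a = (5/7)/3 = 5/21.
Numerically: ≈ 0.238.
(Since a = 3 > μ = 0.714, the bound 5/21 is < 1 and informative.)

P[X ≥ 3] ≤ 5/21 ≈ 0.238.


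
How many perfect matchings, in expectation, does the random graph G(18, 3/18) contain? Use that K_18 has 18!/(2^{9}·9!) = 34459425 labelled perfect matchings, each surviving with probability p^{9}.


K_18 has 18!/(2^{9}·9!) = 34459425 labelled perfect matchings.
For each such perfect matching H, let X_H = 1 if all 9 edges of H are present in G. Then P[X_H = 1] = p^{9} = (1/6)^{9} = 1/10077696.
By linearity: E[X] = Σ_H E[X_H] = 34459425 · p^{9} = 34459425 · 1/10077696 = 425425/124416.
Numerically: E[X] ≈ 3.419.

E[X] = 34459425 · (1/6)^{9} = 425425/124416 ≈ 3.419.


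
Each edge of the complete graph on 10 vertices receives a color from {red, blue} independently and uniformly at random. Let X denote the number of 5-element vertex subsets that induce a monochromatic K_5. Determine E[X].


Let X = Σ_S X_S over the C(10, 5) = 252 subsets S of size 5, where X_S = 1 if the K_5 on S is monochromatic.
For a fixed S, the K_5 on S has C(5, 2) = 10 edges. P[all 10 edges red] = (1/2)^10, and likewise for blue, so P[monochromatic] = 2·(1/2)^10 = 2^{1 − 10} = 1/512.
Summing: E[X] = C(10, 5) · 2^{1 − 10} = 252 · 1/512 = 63/128.
Numerically: E[X] ≈ 0.492188.

E[X] = C(10,5)·2^(1−C(5,2)) = 63/128 ≈ 0.492188.


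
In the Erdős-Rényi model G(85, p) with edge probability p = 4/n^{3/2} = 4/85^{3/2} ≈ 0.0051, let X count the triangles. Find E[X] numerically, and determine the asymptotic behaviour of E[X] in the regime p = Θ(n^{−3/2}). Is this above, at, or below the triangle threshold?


Number of potential triangles: C(85, 3) = 98770.
Each occurs with probability p³ ≈ (0.0051)³ ≈ 1.32983e-07.
By linearity: E[X] = C(85, 3)·p³ ≈ 98770 · 1.32983e-07 ≈ 0.013.
Since α = 3/2 > 1, p = c/n^{3/2} = o(1/n) is below the triangle threshold p ~ 1/n. Asymptotically E[X] ~ (c³/6)·n^{3(1−α)} = (4³/6)·n^{-1.5} → 0, so by Markov's inequality G has no triangles w.h.p.

E[X] ≈ 0.013; in regime p = Θ(1/n^{3/2}) E[X] tends to 0 (below the triangle threshold p ~ 1/n).


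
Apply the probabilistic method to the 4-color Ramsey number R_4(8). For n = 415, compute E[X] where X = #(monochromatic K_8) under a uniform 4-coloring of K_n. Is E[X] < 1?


E[X] = C(415, 8) · 4^{1 − 28} = 20388455694719685 · 4^{−27} = 20388455694719685/18014398509481984.
As a reduced fraction: E[X] = 20388455694719685/18014398509481984 ≈ 1.13179.
Is E[X] < 1? NO.
Since E[X] ≥ 1, the first-moment bound is inconclusive at n = 415; it does NOT by itself certify R_4(8) > 415.

E[X] = 20388455694719685/18014398509481984 ≈ 1.13179; E[X] ≥ 1; first-moment method inconclusive here.


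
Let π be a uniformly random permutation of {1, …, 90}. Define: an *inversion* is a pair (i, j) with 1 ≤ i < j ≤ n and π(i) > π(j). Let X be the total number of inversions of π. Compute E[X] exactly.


Write X = Σ X_I over the C(90, 2) = 4005 pairs i < j, with X_I the indicator of one inversion.
There are 4005 indicators.
For each fixed pair i < j, the values π(i) and π(j) are two distinct elements of {1, …, 90} in uniformly random order; by symmetry P[π(i) > π(j)] = 1/2.
By linearity: E[X] = 4005 · (1/2) = C(90, 2) · (1/2) = 4005/2 = 4005/2 ≈ 2002.500000.

E[X] = 4005/2 = 2002.500000.


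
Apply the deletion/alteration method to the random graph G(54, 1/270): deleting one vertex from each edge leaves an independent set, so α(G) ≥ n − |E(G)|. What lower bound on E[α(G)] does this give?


E[|E(G)|] = C(54, 2)·p = 1431 · (1/270) = 53/10.
E[α(G)] ≥ n − E[|E(G)|] = 54 − 53/10 = 487/10.
Numerically: ≈ 48.700000.
(This is only a lower bound; the true E[α(G)] may be larger.)

E[α(G)] ≥ 487/10 ≈ 48.700000.


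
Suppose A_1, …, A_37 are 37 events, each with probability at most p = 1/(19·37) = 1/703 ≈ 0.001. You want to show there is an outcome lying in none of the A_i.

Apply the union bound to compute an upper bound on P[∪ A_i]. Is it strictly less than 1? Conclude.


Union bound: P[∪_{i=1}^{37} A_i] ≤ Σ_i P[A_i] ≤ 37·p = 37·(1/703) = 1/19.
Numerically: 1/19 ≈ 0.053.
Is 1/19 < 1? YES.
Since P[∪ A_i] ≤ 1/19 < 1, the complement has P[∩ A_i^c] ≥ 1 − 1/19 = 18/19 > 0, so some outcome avoids every A_i.

37·p = 1/19 ≈ 0.053; existence CERTIFIED by the union bound.


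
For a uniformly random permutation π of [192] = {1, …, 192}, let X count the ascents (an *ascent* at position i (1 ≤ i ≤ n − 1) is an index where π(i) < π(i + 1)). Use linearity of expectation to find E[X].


Write X = Σ X_I over i = 1, …, 191, with X_I the indicator of one ascent.
There are 191 indicators.
For each fixed i, the pair (π(i), π(i+1)) is a uniformly random ordered pair of distinct values from {1, …, 192}; by symmetry P[π(i) < π(i+1)] = 1/2.
By linearity: E[X] = 191 · (1/2) = (192 − 1) · (1/2) = 191/2 ≈ 95.50000.

E[X] = 191/2 = 95.50000.


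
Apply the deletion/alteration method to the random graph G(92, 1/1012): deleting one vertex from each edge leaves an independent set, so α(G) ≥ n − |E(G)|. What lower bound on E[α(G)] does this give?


E[|E(G)|] = C(92, 2)·p = 4186 · (1/1012) = 91/22.
E[α(G)] ≥ n − E[|E(G)|] = 92 − 91/22 = 1933/22.
Numerically: ≈ 87.864.
(This is only a lower bound; the true E[α(G)] may be larger.)

E[α(G)] ≥ 1933/22 ≈ 87.864.


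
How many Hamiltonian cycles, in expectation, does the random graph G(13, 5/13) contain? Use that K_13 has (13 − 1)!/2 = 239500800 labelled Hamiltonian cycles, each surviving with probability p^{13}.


K_13 has (13 − 1)!/2 = 239500800 labelled Hamiltonian cycles.
For each such Hamiltonian cycle H, let X_H = 1 if all 13 edges of H are present in G. Then P[X_H = 1] = p^{13} = (5/13)^{13} = 1220703125/302875106592253.
Summing the indicators: E[X] = Σ_H E[X_H] = 239500800 · p^{13} = 239500800 · 1220703125/302875106592253 = 292359375000000000/302875106592253.
Numerically: E[X] ≈ 965.3.

E[X] = 239500800 · (5/13)^{13} = 292359375000000000/302875106592253 ≈ 965.3.


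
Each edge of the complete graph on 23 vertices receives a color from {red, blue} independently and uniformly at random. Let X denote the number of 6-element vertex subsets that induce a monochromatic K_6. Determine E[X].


Let X = Σ_S X_S over the C(23, 6) = 100947 subsets S of size 6, where X_S = 1 if the K_6 on S is monochromatic.
For a fixed S, the K_6 on S has C(6, 2) = 15 edges. P[all 15 edges red] = (1/2)^15, and likewise for blue, so P[monochromatic] = 2·(1/2)^15 = 2^{1 − 15} = 1/16384.
By linearity of expectation: E[X] = C(23, 6) · 2^{1 − 15} = 100947 · 1/16384 = 100947/16384.
Numerically: E[X] ≈ 6.161.

E[X] = C(23,6)·2^(1−C(6,2)) = 100947/16384 ≈ 6.161.


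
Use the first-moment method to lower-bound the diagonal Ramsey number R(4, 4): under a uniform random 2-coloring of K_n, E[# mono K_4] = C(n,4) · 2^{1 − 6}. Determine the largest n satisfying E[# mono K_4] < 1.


We need C(n, 4) · 2^{1 − 6} < 1, i.e. C(n, 4) < 2^{6 − 1} = 32.
Check values of n near the boundary:
  n = 4: C(4, 4) = 1; 1 < 32? YES
  n = 5: C(5, 4) = 5; 5 < 32? YES
  n = 6: C(6, 4) = 15; 15 < 32? YES
  n = 7: C(7, 4) = 35; 35 < 32? NO
  n = 8: C(8, 4) = 70; 70 < 32? NO
  n = 9: C(9, 4) = 126; 126 < 32? NO
The largest n with C(n, 4) < 32 is n = 6 (where E[X] = 15/32 ≈ 0.4687500). Hence R(4, 4) > 6, i.e. R(4, 4) ≥ 7.

Largest n = 6; hence R(4, 4) > 6.


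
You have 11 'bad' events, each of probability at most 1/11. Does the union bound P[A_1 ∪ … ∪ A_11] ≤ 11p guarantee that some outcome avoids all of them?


Union bound: P[∪_{i=1}^{11} A_i] ≤ Σ_i P[A_i] ≤ 11·p = 11·(1/11) = 1.
Numerically: 1 ≈ 1.0000000.
Is 1 < 1? NO.
Since the bound 1 is ≥ 1, the union bound is uninformative here; it does NOT by itself certify existence.

11·p = 1 ≈ 1.0000000; existence NOT certified by the union bound.


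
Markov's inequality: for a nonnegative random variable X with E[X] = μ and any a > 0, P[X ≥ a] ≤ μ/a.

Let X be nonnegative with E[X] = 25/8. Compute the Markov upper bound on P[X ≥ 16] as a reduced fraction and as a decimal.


μ = E[X] = 25/8, a = 16.
Markov: P[X ≥ 16] ≤ μ/a = (25/8)/16 = 25/128.
Numerically: ≈ 0.195312.
(Since a = 16 > μ = 3.125000, the bound 25/128 is < 1 and informative.)

P[X ≥ 16] ≤ 25/128 ≈ 0.195312.


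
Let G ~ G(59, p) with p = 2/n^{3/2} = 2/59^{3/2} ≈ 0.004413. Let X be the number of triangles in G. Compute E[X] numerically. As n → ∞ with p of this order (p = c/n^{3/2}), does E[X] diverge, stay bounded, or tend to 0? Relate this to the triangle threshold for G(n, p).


Number of potential triangles: C(59, 3) = 32509.
Each occurs with probability p³ ≈ (0.004413)³ ≈ 8.595199e-08.
By linearity: E[X] = C(59, 3)·p³ ≈ 32509 · 8.595199e-08 ≈ 0.0028.
Since α = 3/2 > 1, p = c/n^{3/2} = o(1/n) is below the triangle threshold p ~ 1/n. Asymptotically E[X] ~ (c³/6)·n^{3(1−α)} = (2³/6)·n^{-1.5} → 0, so by Markov's inequality G has no triangles w.h.p.

E[X] ≈ 0.0028; in regime p = Θ(1/n^{3/2}) E[X] tends to 0 (below the triangle threshold p ~ 1/n).


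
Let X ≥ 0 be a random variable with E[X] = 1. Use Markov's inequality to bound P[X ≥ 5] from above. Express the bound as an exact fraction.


μ = E[X] = 1, a = 5.
Markov: P[X ≥ 5] ≤ μ/a = (1)/5 = 1/5.
Numerically: ≈ 0.200.
(Since a = 5 > μ = 1.000, the bound 1/5 is < 1 and informative.)

P[X ≥ 5] ≤ 1/5 ≈ 0.200.


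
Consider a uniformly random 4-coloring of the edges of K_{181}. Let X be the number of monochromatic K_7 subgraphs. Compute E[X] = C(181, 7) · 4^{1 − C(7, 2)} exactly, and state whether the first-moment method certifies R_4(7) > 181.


E[X] = C(181, 7) · 4^{1 − 21} = 1122839183400 · 4^{−20} = 1122839183400/1099511627776.
As a reduced fraction: E[X] = 140354897925/137438953472 ≈ 1.021.
Is E[X] < 1? NO.
Since E[X] ≥ 1, the first-moment bound is inconclusive at n = 181; it does NOT by itself certify R_4(7) > 181.

E[X] = 140354897925/137438953472 ≈ 1.021; E[X] ≥ 1; first-moment method inconclusive here.


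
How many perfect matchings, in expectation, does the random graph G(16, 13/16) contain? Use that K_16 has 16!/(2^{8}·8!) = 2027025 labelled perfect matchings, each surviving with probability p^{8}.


K_16 has 16!/(2^{8}·8!) = 2027025 labelled perfect matchings.
For each such perfect matching H, let X_H = 1 if all 8 edges of H are present in G. Then P[X_H = 1] = p^{8} = (13/16)^{8} = 815730721/4294967296.
Summing the indicators: E[X] = Σ_H E[X_H] = 2027025 · p^{8} = 2027025 · 815730721/4294967296 = 1653506564735025/4294967296.
Numerically: E[X] ≈ 3.85e+05.

E[X] = 2027025 · (13/16)^{8} = 1653506564735025/4294967296 ≈ 3.85e+05.


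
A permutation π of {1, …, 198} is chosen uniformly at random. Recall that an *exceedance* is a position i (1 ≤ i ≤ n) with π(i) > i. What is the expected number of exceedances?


Write X = Σ_{i=1}^{198} X_i, where X_i = 1_{π(i) > i}.
For each fixed i, π(i) is uniform over {1, …, 198} (marginal of a uniform permutation), so P[π(i) > i] = (n − i)/n. Summing: Σ_{i=1}^{198} (n − i)/n = (0 + 1 + … + 197)/198 = 198(198 − 1)/(2·198) = (198 − 1)/2.
Hence E[X] = Σ_{i=1}^{198} (198 − i)/198 = 197/2 ≈ 98.50000.

E[X] = 197/2 = 98.50000.


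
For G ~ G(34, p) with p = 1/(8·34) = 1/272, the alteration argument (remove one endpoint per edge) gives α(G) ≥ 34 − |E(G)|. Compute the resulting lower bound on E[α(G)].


E[|E(G)|] = C(34, 2)·p = 561 · (1/272) = 33/16.
E[α(G)] ≥ n − E[|E(G)|] = 34 − 33/16 = 511/16.
Numerically: ≈ 31.93750.
(This is only a lower bound; the true E[α(G)] may be larger.)

E[α(G)] ≥ 511/16 ≈ 31.93750.


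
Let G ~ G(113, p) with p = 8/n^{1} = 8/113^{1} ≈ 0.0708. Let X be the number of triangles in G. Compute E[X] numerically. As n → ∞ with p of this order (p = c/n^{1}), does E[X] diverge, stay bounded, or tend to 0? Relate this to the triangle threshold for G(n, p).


Number of potential triangles: C(113, 3) = 234136.
Each occurs with probability p³ ≈ (0.0708)³ ≈ 3.54842e-04.
By linearity: E[X] = C(113, 3)·p³ ≈ 234136 · 3.54842e-04 ≈ 83.081.
Here α = 1, so p = 8/n is exactly at the triangle threshold p ~ 1/n. Asymptotically E[X] → c³/6 = 8³/6 = 256/3 ≈ 85.333, a bounded constant. In this regime the triangle count is asymptotically Poisson(c³/6).

E[X] ≈ 83.081; in regime p = Θ(1/n^{1}) E[X] stays bounded (at the triangle threshold p ~ 1/n).


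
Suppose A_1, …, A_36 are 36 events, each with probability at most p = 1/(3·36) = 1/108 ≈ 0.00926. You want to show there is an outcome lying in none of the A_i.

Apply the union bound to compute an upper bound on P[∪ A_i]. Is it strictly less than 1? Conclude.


Union bound: P[∪_{i=1}^{36} A_i] ≤ Σ_i P[A_i] ≤ 36·p = 36·(1/108) = 1/3.
Numerically: 1/3 ≈ 0.33333.
Is 1/3 < 1? YES.
Since P[∪ A_i] ≤ 1/3 < 1, the complement has P[∩ A_i^c] ≥ 1 − 1/3 = 2/3 > 0, so some outcome avoids every A_i.

36·p = 1/3 ≈ 0.33333; existence CERTIFIED by the union bound.


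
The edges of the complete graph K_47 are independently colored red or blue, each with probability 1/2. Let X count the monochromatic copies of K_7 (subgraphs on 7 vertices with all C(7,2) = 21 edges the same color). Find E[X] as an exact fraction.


Let X = Σ_S X_S over the C(47, 7) = 62891499 subsets S of size 7, where X_S = 1 if the K_7 on S is monochromatic.
For a fixed S, the K_7 on S has C(7, 2) = 21 edges. P[all 21 edges red] = (1/2)^21, and likewise for blue, so P[monochromatic] = 2·(1/2)^21 = 2^{1 − 21} = 1/1048576.
By linearity of expectation: E[X] = C(47, 7) · 2^{1 − 21} = 62891499 · 1/1048576 = 62891499/1048576.
Numerically: E[X] ≈ 59.978.

E[X] = C(47,7)·2^(1−C(7,2)) = 62891499/1048576 ≈ 59.978.


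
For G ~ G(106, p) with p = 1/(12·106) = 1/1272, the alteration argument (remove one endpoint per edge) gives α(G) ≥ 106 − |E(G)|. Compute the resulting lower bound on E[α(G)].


E[|E(G)|] = C(106, 2)·p = 5565 · (1/1272) = 35/8.
E[α(G)] ≥ n − E[|E(G)|] = 106 − 35/8 = 813/8.
Numerically: ≈ 101.62500.
(This is only a lower bound; the true E[α(G)] may be larger.)

E[α(G)] ≥ 813/8 ≈ 101.62500.


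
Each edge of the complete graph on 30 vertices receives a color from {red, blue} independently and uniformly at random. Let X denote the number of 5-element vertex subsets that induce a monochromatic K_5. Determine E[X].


Let X = Σ_S X_S over the C(30, 5) = 142506 subsets S of size 5, where X_S = 1 if the K_5 on S is monochromatic.
For a fixed S, the K_5 on S has C(5, 2) = 10 edges. P[all 10 edges red] = (1/2)^10, and likewise for blue, so P[monochromatic] = 2·(1/2)^10 = 2^{1 − 10} = 1/512.
Summing: E[X] = C(30, 5) · 2^{1 − 10} = 142506 · 1/512 = 71253/256.
Numerically: E[X] ≈ 278.332.

E[X] = C(30,5)·2^(1−C(5,2)) = 71253/256 ≈ 278.332.


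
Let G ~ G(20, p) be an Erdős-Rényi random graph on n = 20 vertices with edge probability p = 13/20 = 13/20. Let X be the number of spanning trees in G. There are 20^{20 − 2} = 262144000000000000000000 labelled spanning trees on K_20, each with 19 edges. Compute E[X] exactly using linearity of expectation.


K_20 has 20^{20 − 2} = 262144000000000000000000 labelled spanning trees.
For each such spanning tree H, let X_H = 1 if all 19 edges of H are present in G. Then P[X_H = 1] = p^{19} = (13/20)^{19} = 1461920290375446110677/5242880000000000000000000.
Summing the indicators: E[X] = Σ_H E[X_H] = 262144000000000000000000 · p^{19} = 262144000000000000000000 · 1461920290375446110677/5242880000000000000000000 = 1461920290375446110677/20.
Numerically: E[X] ≈ 7.3096e+19.

E[X] = 262144000000000000000000 · (13/20)^{19} = 1461920290375446110677/20 ≈ 7.3096e+19.


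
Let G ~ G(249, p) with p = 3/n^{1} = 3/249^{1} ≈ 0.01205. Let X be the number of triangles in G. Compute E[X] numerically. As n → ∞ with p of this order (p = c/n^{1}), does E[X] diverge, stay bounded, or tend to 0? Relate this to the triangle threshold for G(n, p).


Number of potential triangles: C(249, 3) = 2542124.
Each occurs with probability p³ ≈ (0.01205)³ ≈ 1.748903e-06.
By linearity: E[X] = C(249, 3)·p³ ≈ 2542124 · 1.748903e-06 ≈ 4.4459.
Here α = 1, so p = 3/n is exactly at the triangle threshold p ~ 1/n. Asymptotically E[X] → c³/6 = 3³/6 = 9/2 ≈ 4.5000, a bounded constant. In this regime the triangle count is asymptotically Poisson(c³/6).

E[X] ≈ 4.4459; in regime p = Θ(1/n^{1}) E[X] stays bounded (at the triangle threshold p ~ 1/n).


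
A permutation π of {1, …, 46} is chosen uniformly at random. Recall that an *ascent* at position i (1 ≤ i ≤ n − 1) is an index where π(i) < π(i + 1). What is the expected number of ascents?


Write X = Σ X_I over i = 1, …, 45, with X_I the indicator of one ascent.
There are 45 indicators.
For each fixed i, the pair (π(i), π(i+1)) is a uniformly random ordered pair of distinct values from {1, …, 46}; by symmetry P[π(i) < π(i+1)] = 1/2.
By linearity: E[X] = 45 · (1/2) = (46 − 1) · (1/2) = 45/2 ≈ 22.5000.

E[X] = 45/2 = 22.5000.


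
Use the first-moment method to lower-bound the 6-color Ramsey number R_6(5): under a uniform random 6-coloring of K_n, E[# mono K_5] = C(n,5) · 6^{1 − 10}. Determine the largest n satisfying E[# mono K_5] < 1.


We need C(n, 5) · 6^{1 − 10} < 1, i.e. C(n, 5) < 6^{10 − 1} = 10077696.
Check values of n near the boundary:
  n = 64: C(64, 5) = 7624512; 7624512 < 10077696? YES
  n = 65: C(65, 5) = 8259888; 8259888 < 10077696? YES
  n = 66: C(66, 5) = 8936928; 8936928 < 10077696? YES
  n = 67: C(67, 5) = 9657648; 9657648 < 10077696? YES
  n = 68: C(68, 5) = 10424128; 10424128 < 10077696? NO
  n = 69: C(69, 5) = 11238513; 11238513 < 10077696? NO
The largest n with C(n, 5) < 10077696 is n = 67 (where E[X] = 67067/69984 ≈ 0.9583190). Hence R_6(5) > 67, i.e. R_6(5) ≥ 68.

Largest n = 67; hence R_6(5) > 67.


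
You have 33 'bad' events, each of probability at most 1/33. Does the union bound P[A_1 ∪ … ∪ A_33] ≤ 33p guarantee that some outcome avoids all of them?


Union bound: P[∪_{i=1}^{33} A_i] ≤ Σ_i P[A_i] ≤ 33·p = 33·(1/33) = 1.
Numerically: 1 ≈ 1.0000.
Is 1 < 1? NO.
Since the bound 1 is ≥ 1, the union bound is uninformative here; it does NOT by itself certify existence.

33·p = 1 ≈ 1.0000; existence NOT certified by the union bound.


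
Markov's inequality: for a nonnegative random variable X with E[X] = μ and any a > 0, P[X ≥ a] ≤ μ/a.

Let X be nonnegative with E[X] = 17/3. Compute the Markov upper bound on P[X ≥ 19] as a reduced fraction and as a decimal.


μ = E[X] = 17/3, a = 19.
Markov: P[X ≥ 19] ≤ μ/a = (17/3)/19 = 17/57.
Numerically: ≈ 0.298246.
(Since a = 19 > μ = 5.666667, the bound 17/57 is < 1 and informative.)

P[X ≥ 19] ≤ 17/57 ≈ 0.298246.


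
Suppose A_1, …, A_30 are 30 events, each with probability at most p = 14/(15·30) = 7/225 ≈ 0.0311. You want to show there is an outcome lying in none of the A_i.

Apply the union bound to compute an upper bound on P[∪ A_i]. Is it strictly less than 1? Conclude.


Union bound: P[∪_{i=1}^{30} A_i] ≤ Σ_i P[A_i] ≤ 30·p = 30·(7/225) = 14/15.
Numerically: 14/15 ≈ 0.9333.
Is 14/15 < 1? YES.
Since P[∪ A_i] ≤ 14/15 < 1, the complement has P[∩ A_i^c] ≥ 1 − 14/15 = 1/15 > 0, so some outcome avoids every A_i.

30·p = 14/15 ≈ 0.9333; existence CERTIFIED by the union bound.


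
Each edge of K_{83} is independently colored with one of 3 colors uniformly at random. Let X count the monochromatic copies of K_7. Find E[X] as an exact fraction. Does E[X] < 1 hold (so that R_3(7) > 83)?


E[X] = C(83, 7) · 3^{1 − 21} = 4151918628 · 3^{−20} = 4151918628/3486784401.
As a reduced fraction: E[X] = 153774764/129140163 ≈ 1.1908.
Is E[X] < 1? NO.
Since E[X] ≥ 1, the first-moment bound is inconclusive at n = 83; it does NOT by itself certify R_3(7) > 83.

E[X] = 153774764/129140163 ≈ 1.1908; E[X] ≥ 1; first-moment method inconclusive here.


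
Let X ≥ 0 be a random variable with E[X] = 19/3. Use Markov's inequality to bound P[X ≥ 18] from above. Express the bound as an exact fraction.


μ = E[X] = 19/3, a = 18.
Markov: P[X ≥ 18] ≤ μ/a = (19/3)/18 = 19/54.
Numerically: ≈ 0.3519.
(Since a = 18 > μ = 6.3333, the bound 19/54 is < 1 and informative.)

P[X ≥ 18] ≤ 19/54 ≈ 0.3519.


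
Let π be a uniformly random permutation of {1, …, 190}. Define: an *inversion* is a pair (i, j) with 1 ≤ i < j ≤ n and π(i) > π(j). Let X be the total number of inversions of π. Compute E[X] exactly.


Write X = Σ X_I over the C(190, 2) = 17955 pairs i < j, with X_I the indicator of one inversion.
There are 17955 indicators.
For each fixed pair i < j, the values π(i) and π(j) are two distinct elements of {1, …, 190} in uniformly random order; by symmetry P[π(i) > π(j)] = 1/2.
By linearity: E[X] = 17955 · (1/2) = C(190, 2) · (1/2) = 17955/2 = 17955/2 ≈ 8977.500000.

E[X] = 17955/2 = 8977.500000.


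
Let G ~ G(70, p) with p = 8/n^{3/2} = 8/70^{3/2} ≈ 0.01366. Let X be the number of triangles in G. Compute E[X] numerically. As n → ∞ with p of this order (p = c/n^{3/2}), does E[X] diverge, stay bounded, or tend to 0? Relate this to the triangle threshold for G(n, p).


Number of potential triangles: C(70, 3) = 54740.
Each occurs with probability p³ ≈ (0.01366)³ ≈ 2.5487591e-06.
By linearity: E[X] = C(70, 3)·p³ ≈ 54740 · 2.5487591e-06 ≈ 0.13952.
Since α = 3/2 > 1, p = c/n^{3/2} = o(1/n) is below the triangle threshold p ~ 1/n. Asymptotically E[X] ~ (c³/6)·n^{3(1−α)} = (8³/6)·n^{-1.5} → 0, so by Markov's inequality G has no triangles w.h.p.

E[X] ≈ 0.13952; in regime p = Θ(1/n^{3/2}) E[X] tends to 0 (below the triangle threshold p ~ 1/n).


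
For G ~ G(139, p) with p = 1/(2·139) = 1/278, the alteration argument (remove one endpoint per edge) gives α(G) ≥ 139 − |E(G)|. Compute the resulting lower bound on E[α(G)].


E[|E(G)|] = C(139, 2)·p = 9591 · (1/278) = 69/2.
E[α(G)] ≥ n − E[|E(G)|] = 139 − 69/2 = 209/2.
Numerically: ≈ 104.500000.
(This is only a lower bound; the true E[α(G)] may be larger.)

E[α(G)] ≥ 209/2 ≈ 104.500000.


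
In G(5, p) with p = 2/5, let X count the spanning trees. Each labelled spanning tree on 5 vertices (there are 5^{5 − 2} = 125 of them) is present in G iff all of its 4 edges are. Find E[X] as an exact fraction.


K_5 has 5^{5 − 2} = 125 labelled spanning trees.
For each such spanning tree H, let X_H = 1 if all 4 edges of H are present in G. Then P[X_H = 1] = p^{4} = (2/5)^{4} = 16/625.
By linearity: E[X] = Σ_H E[X_H] = 125 · p^{4} = 125 · 16/625 = 16/5.
Numerically: E[X] ≈ 3.2.

E[X] = 125 · (2/5)^{4} = 16/5 ≈ 3.2.


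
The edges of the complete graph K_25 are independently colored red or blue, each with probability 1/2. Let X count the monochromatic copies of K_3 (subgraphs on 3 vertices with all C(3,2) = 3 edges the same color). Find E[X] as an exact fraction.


Let X = Σ_S X_S over the C(25, 3) = 2300 subsets S of size 3, where X_S = 1 if the K_3 on S is monochromatic.
For a fixed S, the K_3 on S has C(3, 2) = 3 edges. P[all 3 edges red] = (1/2)^3, and likewise for blue, so P[monochromatic] = 2·(1/2)^3 = 2^{1 − 3} = 1/4.
Summing: E[X] = C(25, 3) · 2^{1 − 3} = 2300 · 1/4 = 575.
Numerically: E[X] ≈ 575.0000.

E[X] = C(25,3)·2^(1−C(3,2)) = 575 ≈ 575.0000.


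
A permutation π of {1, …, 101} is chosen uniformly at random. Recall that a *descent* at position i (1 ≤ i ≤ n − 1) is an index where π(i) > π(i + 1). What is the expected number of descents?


Write X = Σ X_I over i = 1, …, 100, with X_I the indicator of one descent.
There are 100 indicators.
For each fixed i, the pair (π(i), π(i+1)) is a uniformly random ordered pair of distinct values from {1, …, 101}; by symmetry P[π(i) > π(i+1)] = 1/2.
By linearity: E[X] = 100 · (1/2) = (101 − 1) · (1/2) = 50 ≈ 50.000.

E[X] = 50 = 50.000.


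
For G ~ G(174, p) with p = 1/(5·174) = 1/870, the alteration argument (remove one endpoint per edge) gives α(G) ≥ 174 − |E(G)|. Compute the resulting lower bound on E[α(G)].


E[|E(G)|] = C(174, 2)·p = 15051 · (1/870) = 173/10.
E[α(G)] ≥ n − E[|E(G)|] = 174 − 173/10 = 1567/10.
Numerically: ≈ 156.7000.
(This is only a lower bound; the true E[α(G)] may be larger.)

E[α(G)] ≥ 1567/10 ≈ 156.7000.


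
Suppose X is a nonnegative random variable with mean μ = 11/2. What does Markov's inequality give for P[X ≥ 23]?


μ = E[X] = 11/2, a = 23.
Markov: P[X ≥ 23] ≤ μ/a = (11/2)/23 = 11/46.
Numerically: ≈ 0.239.
(Since a = 23 > μ = 5.500, the bound 11/46 is < 1 and informative.)

P[X ≥ 23] ≤ 11/46 ≈ 0.239.


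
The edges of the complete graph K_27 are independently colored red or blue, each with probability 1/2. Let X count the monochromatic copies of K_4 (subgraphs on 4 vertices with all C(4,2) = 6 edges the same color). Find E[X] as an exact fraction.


Let X = Σ_S X_S over the C(27, 4) = 17550 subsets S of size 4, where X_S = 1 if the K_4 on S is monochromatic.
For a fixed S, the K_4 on S has C(4, 2) = 6 edges. P[all 6 edges red] = (1/2)^6, and likewise for blue, so P[monochromatic] = 2·(1/2)^6 = 2^{1 − 6} = 1/32.
By linearity of expectation: E[X] = C(27, 4) · 2^{1 − 6} = 17550 · 1/32 = 8775/16.
Numerically: E[X] ≈ 548.438.

E[X] = C(27,4)·2^(1−C(4,2)) = 8775/16 ≈ 548.438.


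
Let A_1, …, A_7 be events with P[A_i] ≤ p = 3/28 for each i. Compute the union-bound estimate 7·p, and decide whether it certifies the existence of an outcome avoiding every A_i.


Union bound: P[∪_{i=1}^{7} A_i] ≤ Σ_i P[A_i] ≤ 7·p = 7·(3/28) = 3/4.
Numerically: 3/4 ≈ 0.750.
Is 3/4 < 1? YES.
Since P[∪ A_i] ≤ 3/4 < 1, the complement has P[∩ A_i^c] ≥ 1 − 3/4 = 1/4 > 0, so some outcome avoids every A_i.

7·p = 3/4 ≈ 0.750; existence CERTIFIED by the union bound.


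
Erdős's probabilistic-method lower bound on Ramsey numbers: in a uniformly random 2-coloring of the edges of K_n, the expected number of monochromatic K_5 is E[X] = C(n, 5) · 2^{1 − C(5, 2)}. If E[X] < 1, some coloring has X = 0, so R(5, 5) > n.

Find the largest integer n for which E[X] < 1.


We need C(n, 5) · 2^{1 − 10} < 1, i.e. C(n, 5) < 2^{10 − 1} = 512.
Check values of n near the boundary:
  n = 10: C(10, 5) = 252; 252 < 512? YES
  n = 11: C(11, 5) = 462; 462 < 512? YES
  n = 12: C(12, 5) = 792; 792 < 512? NO
The largest n with C(n, 5) < 512 is n = 11 (where E[X] = 231/256 ≈ 0.9023438). Hence R(5, 5) > 11, i.e. R(5, 5) ≥ 12.

Largest n = 11; hence R(5, 5) > 11.


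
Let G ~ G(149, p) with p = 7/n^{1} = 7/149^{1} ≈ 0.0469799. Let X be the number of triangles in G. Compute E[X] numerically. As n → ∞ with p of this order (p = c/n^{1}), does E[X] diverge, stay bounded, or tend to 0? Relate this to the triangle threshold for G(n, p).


Number of potential triangles: C(149, 3) = 540274.
Each occurs with probability p³ ≈ (0.0469799)³ ≈ 1.03689628e-04.
By linearity: E[X] = C(149, 3)·p³ ≈ 540274 · 1.03689628e-04 ≈ 56.020810.
Here α = 1, so p = 7/n is exactly at the triangle threshold p ~ 1/n. Asymptotically E[X] → c³/6 = 7³/6 = 343/6 ≈ 57.166667, a bounded constant. In this regime the triangle count is asymptotically Poisson(c³/6).

E[X] ≈ 56.020810; in regime p = Θ(1/n^{1}) E[X] stays bounded (at the triangle threshold p ~ 1/n).


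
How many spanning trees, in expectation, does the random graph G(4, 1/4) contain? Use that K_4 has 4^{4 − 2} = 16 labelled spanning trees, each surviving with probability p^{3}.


K_4 has 4^{4 − 2} = 16 labelled spanning trees.
For each such spanning tree H, let X_H = 1 if all 3 edges of H are present in G. Then P[X_H = 1] = p^{3} = (1/4)^{3} = 1/64.
Summing the indicators: E[X] = Σ_H E[X_H] = 16 · p^{3} = 16 · 1/64 = 1/4.
Numerically: E[X] ≈ 0.25.

E[X] = 16 · (1/4)^{3} = 1/4 ≈ 0.25.


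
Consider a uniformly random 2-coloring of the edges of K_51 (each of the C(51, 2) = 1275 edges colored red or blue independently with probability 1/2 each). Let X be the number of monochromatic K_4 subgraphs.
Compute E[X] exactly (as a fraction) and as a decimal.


Let X = Σ_S X_S over the C(51, 4) = 249900 subsets S of size 4, where X_S = 1 if the K_4 on S is monochromatic.
For a fixed S, the K_4 on S has C(4, 2) = 6 edges. P[all 6 edges red] = (1/2)^6, and likewise for blue, so P[monochromatic] = 2·(1/2)^6 = 2^{1 − 6} = 1/32.
By linearity of expectation: E[X] = C(51, 4) · 2^{1 − 6} = 249900 · 1/32 = 62475/8.
Numerically: E[X] ≈ 7809.375000.

E[X] = C(51,4)·2^(1−C(4,2)) = 62475/8 ≈ 7809.375000.


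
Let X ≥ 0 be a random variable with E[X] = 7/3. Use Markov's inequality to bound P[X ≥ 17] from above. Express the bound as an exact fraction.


μ = E[X] = 7/3, a = 17.
Markov: P[X ≥ 17] ≤ μ/a = (7/3)/17 = 7/51.
Numerically: ≈ 0.137.
(Since a = 17 > μ = 2.333, the bound 7/51 is < 1 and informative.)

P[X ≥ 17] ≤ 7/51 ≈ 0.137.


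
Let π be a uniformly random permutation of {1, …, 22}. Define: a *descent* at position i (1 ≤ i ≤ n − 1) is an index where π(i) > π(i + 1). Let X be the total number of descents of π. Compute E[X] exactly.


Write X = Σ X_I over i = 1, …, 21, with X_I the indicator of one descent.
There are 21 indicators.
For each fixed i, the pair (π(i), π(i+1)) is a uniformly random ordered pair of distinct values from {1, …, 22}; by symmetry P[π(i) > π(i+1)] = 1/2.
By linearity: E[X] = 21 · (1/2) = (22 − 1) · (1/2) = 21/2 ≈ 10.5000.

E[X] = 21/2 = 10.5000.


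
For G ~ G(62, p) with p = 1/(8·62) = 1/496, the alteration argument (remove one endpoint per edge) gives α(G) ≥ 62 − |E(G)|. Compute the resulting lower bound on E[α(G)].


E[|E(G)|] = C(62, 2)·p = 1891 · (1/496) = 61/16.
E[α(G)] ≥ n − E[|E(G)|] = 62 − 61/16 = 931/16.
Numerically: ≈ 58.187500.
(This is only a lower bound; the true E[α(G)] may be larger.)

E[α(G)] ≥ 931/16 ≈ 58.187500.


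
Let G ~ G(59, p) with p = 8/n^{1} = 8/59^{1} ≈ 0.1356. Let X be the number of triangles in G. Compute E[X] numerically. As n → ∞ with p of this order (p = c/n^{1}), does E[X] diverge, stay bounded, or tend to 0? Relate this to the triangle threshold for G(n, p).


Number of potential triangles: C(59, 3) = 32509.
Each occurs with probability p³ ≈ (0.1356)³ ≈ 2.492952e-03.
By linearity: E[X] = C(59, 3)·p³ ≈ 32509 · 2.492952e-03 ≈ 81.0434.
Here α = 1, so p = 8/n is exactly at the triangle threshold p ~ 1/n. Asymptotically E[X] → c³/6 = 8³/6 = 256/3 ≈ 85.3333, a bounded constant. In this regime the triangle count is asymptotically Poisson(c³/6).

E[X] ≈ 81.0434; in regime p = Θ(1/n^{1}) E[X] stays bounded (at the triangle threshold p ~ 1/n).


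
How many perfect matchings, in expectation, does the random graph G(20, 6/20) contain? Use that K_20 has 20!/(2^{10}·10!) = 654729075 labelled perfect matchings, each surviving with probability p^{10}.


K_20 has 20!/(2^{10}·10!) = 654729075 labelled perfect matchings.
For each such perfect matching H, let X_H = 1 if all 10 edges of H are present in G. Then P[X_H = 1] = p^{10} = (3/10)^{10} = 59049/10000000000.
By linearity: E[X] = Σ_H E[X_H] = 654729075 · p^{10} = 654729075 · 59049/10000000000 = 1546443885987/400000000.
Numerically: E[X] ≈ 3866.1.

E[X] = 654729075 · (3/10)^{10} = 1546443885987/400000000 ≈ 3866.1.


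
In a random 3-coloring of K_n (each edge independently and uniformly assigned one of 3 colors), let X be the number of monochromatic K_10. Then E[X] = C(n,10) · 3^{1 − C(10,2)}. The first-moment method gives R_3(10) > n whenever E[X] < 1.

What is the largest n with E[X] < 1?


We need C(n, 10) · 3^{1 − 45} < 1, i.e. C(n, 10) < 3^{45 − 1} = 984770902183611232881.
Check values of n near the boundary:
  n = 568: C(568, 10) = 889446337783744949208; 889446337783744949208 < 984770902183611232881? YES
  n = 569: C(569, 10) = 905357721286137524328; 905357721286137524328 < 984770902183611232881? YES
  n = 570: C(570, 10) = 921524823451961408691; 921524823451961408691 < 984770902183611232881? YES
  n = 571: C(571, 10) = 937951290893172842001; 937951290893172842001 < 984770902183611232881? YES
  n = 572: C(572, 10) = 954640815642161682606; 954640815642161682606 < 984770902183611232881? YES
  n = 573: C(573, 10) = 971597135635805762226; 971597135635805762226 < 984770902183611232881? YES
  n = 574: C(574, 10) = 988824035203816502691; 988824035203816502691 < 984770902183611232881? NO
The largest n with C(n, 10) < 984770902183611232881 is n = 573 (where E[X] = 35985079097622435638/36472996377170786403 ≈ 0.9866). Hence R_3(10) > 573, i.e. R_3(10) ≥ 574.

Largest n = 573; hence R_3(10) > 573.


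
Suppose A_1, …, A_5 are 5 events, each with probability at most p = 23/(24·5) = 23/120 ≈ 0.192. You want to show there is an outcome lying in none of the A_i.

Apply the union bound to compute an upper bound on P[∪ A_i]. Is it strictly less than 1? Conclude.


Union bound: P[∪_{i=1}^{5} A_i] ≤ Σ_i P[A_i] ≤ 5·p = 5·(23/120) = 23/24.
Numerically: 23/24 ≈ 0.958.
Is 23/24 < 1? YES.
Since P[∪ A_i] ≤ 23/24 < 1, the complement has P[∩ A_i^c] ≥ 1 − 23/24 = 1/24 > 0, so some outcome avoids every A_i.

5·p = 23/24 ≈ 0.958; existence CERTIFIED by the union bound.


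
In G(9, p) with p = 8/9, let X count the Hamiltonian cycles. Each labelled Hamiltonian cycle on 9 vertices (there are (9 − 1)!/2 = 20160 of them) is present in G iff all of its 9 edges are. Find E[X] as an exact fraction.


K_9 has (9 − 1)!/2 = 20160 labelled Hamiltonian cycles.
For each such Hamiltonian cycle H, let X_H = 1 if all 9 edges of H are present in G. Then P[X_H = 1] = p^{9} = (8/9)^{9} = 134217728/387420489.
Summing the indicators: E[X] = Σ_H E[X_H] = 20160 · p^{9} = 20160 · 134217728/387420489 = 300647710720/43046721.
Numerically: E[X] ≈ 6984.2.

E[X] = 20160 · (8/9)^{9} = 300647710720/43046721 ≈ 6984.2.


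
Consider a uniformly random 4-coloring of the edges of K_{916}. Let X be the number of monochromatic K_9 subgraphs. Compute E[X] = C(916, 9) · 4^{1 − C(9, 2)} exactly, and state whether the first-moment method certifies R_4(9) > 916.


E[X] = C(916, 9) · 4^{1 − 36} = 1202748565202942340440 · 4^{−35} = 1202748565202942340440/1180591620717411303424.
As a reduced fraction: E[X] = 150343570650367792555/147573952589676412928 ≈ 1.01877.
Is E[X] < 1? NO.
Since E[X] ≥ 1, the first-moment bound is inconclusive at n = 916; it does NOT by itself certify R_4(9) > 916.

E[X] = 150343570650367792555/147573952589676412928 ≈ 1.01877; E[X] ≥ 1; first-moment method inconclusive here.
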